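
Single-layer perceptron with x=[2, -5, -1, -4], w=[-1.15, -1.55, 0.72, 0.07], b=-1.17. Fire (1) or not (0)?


z = (2)·(-1.15) + (-5)·(-1.55) + (-1)·(0.72) + (-4)·(0.07) - 1.17
  = 3.28
step(z) = 1 (z≥0)

1


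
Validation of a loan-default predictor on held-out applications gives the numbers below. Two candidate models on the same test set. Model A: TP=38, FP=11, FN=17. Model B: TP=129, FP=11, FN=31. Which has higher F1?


Model A: P=38/49=0.7755, R=38/55=0.6909, F1=2PR/(P+R)=2TP/(2TP+FP+FN)=76/104=0.7308
Model B: P=129/140=0.9214, R=129/160=0.8063, F1=2PR/(P+R)=2TP/(2TP+FP+FN)=258/300=0.86
0.7308 < 0.86 → Model B

Model B


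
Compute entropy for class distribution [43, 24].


Probabilities: [43/67, 24/67] ≈ [0.6418, 0.3582]
H = -((43/67)·log₂(43/67) + (24/67)·log₂(24/67))
  = 0.9412 bits

0.9412 bits


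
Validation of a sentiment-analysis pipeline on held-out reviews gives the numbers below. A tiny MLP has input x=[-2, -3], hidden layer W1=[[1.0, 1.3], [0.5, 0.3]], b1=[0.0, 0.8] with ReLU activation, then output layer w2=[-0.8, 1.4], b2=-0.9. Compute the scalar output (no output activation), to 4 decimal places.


z1[0] = (1.0)·(-2) + (1.3)·(-3) + 0.0 = -5.9
z1[1] = (0.5)·(-2) + (0.3)·(-3) + 0.8 = -1.1
h = ReLU(z1) = [0.0, 0.0]
output = (-0.8)·(0.0) + (1.4)·(0.0) - 0.9 = -0.9

-0.9


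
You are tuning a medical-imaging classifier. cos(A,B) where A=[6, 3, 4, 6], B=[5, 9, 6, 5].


A·B = 6·5 + 3·9 + 4·6 + 6·5 = 111
‖A‖ = √97 = 9.8489, ‖B‖ = √167 = 12.9228
cos = 111/(√97·√167) = 111/√16199 = 0.8721

0.8721


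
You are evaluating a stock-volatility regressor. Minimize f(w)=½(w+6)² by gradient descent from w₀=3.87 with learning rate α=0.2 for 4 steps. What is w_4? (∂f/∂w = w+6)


step 1: grad = 3.87+6 = 9.87; w = 3.87 - 0.2·(9.87) = 1.896
step 2: grad = 1.896+6 = 7.896; w = 1.896 - 0.2·(7.896) = 0.3168
step 3: grad = 0.3168+6 = 6.3168; w = 0.3168 - 0.2·(6.3168) = -0.94656
step 4: grad = -0.94656+6 = 5.05344; w = -0.94656 - 0.2·(5.05344) = -1.957248

-1.957248


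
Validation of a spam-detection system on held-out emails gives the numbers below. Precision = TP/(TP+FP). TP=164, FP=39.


Precision = TP/(TP+FP)
= 164/(164+39)
= 164/203 = 80.79%

80.79%


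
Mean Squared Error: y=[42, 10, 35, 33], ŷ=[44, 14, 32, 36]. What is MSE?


Squared errors: (42-44)²=4, (10-14)²=16, (35-32)²=9, (33-36)²=9
Sum = 38
MSE = 38/4 = 19/2

19/2


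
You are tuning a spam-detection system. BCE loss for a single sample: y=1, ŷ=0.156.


BCE = -[y·ln(p) + (1-y)·ln(1-p)]
= -1·ln(0.156) - 0
= -ln(0.156) = 1.8579

1.8579


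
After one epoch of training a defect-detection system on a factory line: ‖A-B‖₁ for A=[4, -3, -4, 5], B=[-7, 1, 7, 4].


d = |4+ 7| + |-3-1| + |-4-7| + |5-4|
  = 11 + 4 + 11 + 1
  = 27

27


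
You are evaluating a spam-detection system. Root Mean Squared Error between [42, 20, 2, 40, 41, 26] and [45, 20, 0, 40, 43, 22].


MSE = 33/6 = 5.5
RMSE = √(33/6) = 2.3452

2.3452


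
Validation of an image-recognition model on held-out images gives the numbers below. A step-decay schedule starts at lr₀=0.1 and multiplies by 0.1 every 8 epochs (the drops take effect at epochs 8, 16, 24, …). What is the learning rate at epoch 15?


n_drops = ⌊15/8⌋ = 1
lr = 0.1·0.1^1 = 0.1·0.1 = 0.01

0.01


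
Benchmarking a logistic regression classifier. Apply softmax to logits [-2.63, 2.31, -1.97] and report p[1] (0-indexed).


Exponentials: e^-2.63=0.0721, e^2.31=10.0744, e^-1.97=0.1395
Sum = 10.286
Softmax = [0.007, 0.9794, 0.0136]
p[1] = 10.0744/10.286 = 0.9794

0.9794


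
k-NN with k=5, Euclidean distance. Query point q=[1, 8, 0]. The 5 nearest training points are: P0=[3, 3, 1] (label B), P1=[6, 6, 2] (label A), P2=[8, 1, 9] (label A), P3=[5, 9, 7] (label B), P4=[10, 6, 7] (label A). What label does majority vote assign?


d(q,P0) = 5.4772  (label B)
d(q,P1) = 5.7446  (label A)
d(q,P2) = 13.3791  (label A)
d(q,P3) = 8.124  (label B)
d(q,P4) = 11.5758  (label A)
Votes: A=3, B=2
Majority → A

A


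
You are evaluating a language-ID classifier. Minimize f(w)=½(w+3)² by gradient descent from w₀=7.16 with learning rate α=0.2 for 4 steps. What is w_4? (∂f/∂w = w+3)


step 1: grad = 7.16+3 = 10.16; w = 7.16 - 0.2·(10.16) = 5.128
step 2: grad = 5.128+3 = 8.128; w = 5.128 - 0.2·(8.128) = 3.5024
step 3: grad = 3.5024+3 = 6.5024; w = 3.5024 - 0.2·(6.5024) = 2.20192
step 4: grad = 2.20192+3 = 5.20192; w = 2.20192 - 0.2·(5.20192) = 1.161536

1.161536


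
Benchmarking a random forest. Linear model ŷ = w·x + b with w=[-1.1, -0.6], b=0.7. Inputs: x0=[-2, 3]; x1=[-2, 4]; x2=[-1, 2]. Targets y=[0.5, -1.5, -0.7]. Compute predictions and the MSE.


ŷ0 = (-1.1)·(-2) + (-0.6)·(3) + 0.7 = 1.1
ŷ1 = (-1.1)·(-2) + (-0.6)·(4) + 0.7 = 0.5
ŷ2 = (-1.1)·(-1) + (-0.6)·(2) + 0.7 = 0.6
errors² = [0.36, 4.0, 1.69]
MSE = 6.0500/3 = 2.0167

2.0167


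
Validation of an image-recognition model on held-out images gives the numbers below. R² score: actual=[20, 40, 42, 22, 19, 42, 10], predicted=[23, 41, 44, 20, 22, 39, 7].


ȳ = 27.8571
SS_res = Σ(y-ŷ)² = 45
SS_tot = Σ(y-ȳ)² = 1040.86
R² = 1 - SS_res/SS_tot = 1 - 0.0432 = 0.9568

0.9568


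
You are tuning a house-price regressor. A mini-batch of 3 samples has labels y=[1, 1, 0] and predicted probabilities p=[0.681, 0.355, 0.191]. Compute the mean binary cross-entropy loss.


L[0] = -ln(0.681) = 0.3842
L[1] = -ln(0.355) = 1.0356
L[2] = -ln(1-0.191) = -ln(0.809) = 0.212
mean = (0.3842 + 1.0356 + 0.212)/3 = 0.5439

0.5439


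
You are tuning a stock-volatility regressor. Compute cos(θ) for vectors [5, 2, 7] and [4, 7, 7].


A·B = 5·4 + 2·7 + 7·7 = 83
‖A‖ = √78 = 8.8318, ‖B‖ = √114 = 10.6771
cos = 83/(√78·√114) = 83/√8892 = 0.8802

0.8802


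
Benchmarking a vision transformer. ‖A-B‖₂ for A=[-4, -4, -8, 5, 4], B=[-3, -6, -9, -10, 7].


d = √((-4+ 3)² + (-4+ 6)² + (-8+ 9)² + (5+ 10)² + (4-7)²)
  = √(1 + 4 + 1 + 225 + 9)
  = √240 = 15.4919

15.4919


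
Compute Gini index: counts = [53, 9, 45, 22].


Probabilities: [53/129, 9/129, 45/129, 22/129] ≈ [0.4109, 0.0698, 0.3488, 0.1705]
Σpᵢ² = (2809 + 81 + 2025 + 484)/129² = 5399/16641
Gini = 1 - Σpᵢ² = 1 - 5399/16641 = 0.6756

0.6756


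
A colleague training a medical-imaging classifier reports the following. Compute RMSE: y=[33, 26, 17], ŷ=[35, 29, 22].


MSE = 38/3 = 12.6667
RMSE = √(38/3) = 3.559

3.559


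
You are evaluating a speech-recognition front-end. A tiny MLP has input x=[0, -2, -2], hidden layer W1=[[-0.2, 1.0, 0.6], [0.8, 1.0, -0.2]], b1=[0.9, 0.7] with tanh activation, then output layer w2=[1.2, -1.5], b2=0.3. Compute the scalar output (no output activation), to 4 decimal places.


z1[0] = (-0.2)·(0) + (1.0)·(-2) + (0.6)·(-2) + 0.9 = -2.3
z1[1] = (0.8)·(0) + (1.0)·(-2) + (-0.2)·(-2) + 0.7 = -0.9
h = tanh(z1) = [-0.9801, -0.7163]
output = (1.2)·(-0.9801) + (-1.5)·(-0.7163) + 0.3 = 0.1983

0.1983


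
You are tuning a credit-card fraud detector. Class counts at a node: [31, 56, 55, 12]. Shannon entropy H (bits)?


Probabilities: [31/154, 56/154, 55/154, 12/154] ≈ [0.2013, 0.3636, 0.3571, 0.0779]
H = -((31/154)·log₂(31/154) + (56/154)·log₂(56/154) + (55/154)·log₂(55/154) + (12/154)·log₂(12/154))
  = 1.8136 bits

1.8136 bits


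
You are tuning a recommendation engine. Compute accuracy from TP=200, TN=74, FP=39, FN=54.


Accuracy = (TP+TN)/(TP+TN+FP+FN)
= (200+74)/(367)
= 274/367 = 74.66%

74.66%


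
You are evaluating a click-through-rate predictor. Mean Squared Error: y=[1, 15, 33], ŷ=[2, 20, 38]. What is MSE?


Squared errors: (1-2)²=1, (15-20)²=25, (33-38)²=25
Sum = 51
MSE = 51/3 = 17

17


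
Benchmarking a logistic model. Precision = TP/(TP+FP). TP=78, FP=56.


Precision = TP/(TP+FP)
= 78/(78+56)
= 78/134 = 58.21%

58.21%


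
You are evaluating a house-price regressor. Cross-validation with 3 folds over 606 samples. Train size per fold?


Fold size = 606/3 = 202
Training per fold = 606 - 202 = 404

404


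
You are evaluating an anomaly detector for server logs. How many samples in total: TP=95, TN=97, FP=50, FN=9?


Total = TP + TN + FP + FN
= 95 + 97 + 50 + 9
= 251
(Predicted positive: 145, predicted negative: 106)

251


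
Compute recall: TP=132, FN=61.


Recall = TP/(TP+FN)
= 132/(132+61)
= 132/193 = 68.39%

68.39%


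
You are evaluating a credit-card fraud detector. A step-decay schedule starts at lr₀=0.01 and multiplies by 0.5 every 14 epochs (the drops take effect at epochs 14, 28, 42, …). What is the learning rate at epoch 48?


n_drops = ⌊48/14⌋ = 3
lr = 0.01·0.5^3 = 0.01·0.125 = 0.00125

0.00125


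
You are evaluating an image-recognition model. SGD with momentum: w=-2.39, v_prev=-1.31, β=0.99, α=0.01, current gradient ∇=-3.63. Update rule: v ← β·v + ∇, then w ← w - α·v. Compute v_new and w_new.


v_new = 0.99·-1.31 - 3.63 = -1.2969 - 3.63 = -4.9269
w_new = -2.39 - 0.01·-4.9269 = -2.39 + 0.049269 = -2.340731

v_new=-4.9269, w_new=-2.340731


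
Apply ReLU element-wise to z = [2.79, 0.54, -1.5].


ReLU(2.79) = max(0, 2.79) = 2.79
ReLU(0.54) = max(0, 0.54) = 0.54
ReLU(-1.5) = max(0, -1.5) = 0.0
result = [2.79, 0.54, 0.0]

[2.79, 0.54, 0.0]


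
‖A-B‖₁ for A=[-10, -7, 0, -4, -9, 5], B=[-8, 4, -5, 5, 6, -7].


d = |-10+ 8| + |-7-4| + |0+ 5| + |-4-5| + |-9-6| + |5+ 7|
  = 2 + 11 + 5 + 9 + 15 + 12
  = 54

54


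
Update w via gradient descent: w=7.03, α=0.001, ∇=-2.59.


w_new = w - α·∇
= 7.03 - 0.001·-2.59
= 7.03 + 0.00259
= 7.03259

7.03259


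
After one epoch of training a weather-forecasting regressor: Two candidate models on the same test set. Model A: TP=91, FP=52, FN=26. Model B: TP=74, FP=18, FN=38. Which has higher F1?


Model A: P=91/143=0.6364, R=91/117=0.7778, F1=2PR/(P+R)=2TP/(2TP+FP+FN)=182/260=0.7
Model B: P=74/92=0.8043, R=74/112=0.6607, F1=2PR/(P+R)=2TP/(2TP+FP+FN)=148/204=0.7255
0.7 < 0.7255 → Model B

Model B


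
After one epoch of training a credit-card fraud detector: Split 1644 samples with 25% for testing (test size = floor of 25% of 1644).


Test = ⌊1644·25/100⌋ = 411
Train = 1644 - 411 = 1233

Train: 1233, Test: 411


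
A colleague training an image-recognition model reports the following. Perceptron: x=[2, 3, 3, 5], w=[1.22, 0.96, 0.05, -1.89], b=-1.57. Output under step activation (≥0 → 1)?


z = (2)·(1.22) + (3)·(0.96) + (3)·(0.05) + (5)·(-1.89) - 1.57
  = -5.55
step(z) = 0 (z<0)

0


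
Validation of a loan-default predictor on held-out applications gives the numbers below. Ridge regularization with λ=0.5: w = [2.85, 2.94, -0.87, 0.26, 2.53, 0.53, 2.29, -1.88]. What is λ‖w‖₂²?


‖w‖₂² = (2.85)² + (2.94)² + (-0.87)² + (0.26)² + (2.53)² + (0.53)² + (2.29)² + (-1.88)²
     = 8.1225 + 8.6436 + 0.7569 + 0.0676 + 6.4009 + 0.2809 + 5.2441 + 3.5344
     = 33.0509
λ·‖w‖₂² = 0.5·33.0509 = 16.52545

16.52545


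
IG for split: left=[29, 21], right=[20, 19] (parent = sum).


Parent = [49, 40], H_parent = 0.9926
H_left = 0.9815 (n=50), H_right = 0.9995 (n=39)
H_children = (50/89)·0.9815 + (39/89)·0.9995 = 0.9894
IG = 0.9926 - 0.9894 = 0.0032

0.0032


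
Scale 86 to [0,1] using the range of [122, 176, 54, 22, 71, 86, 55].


min=22, max=176
(86-22)/(176-22) = 64/154 = 0.4156

0.4156


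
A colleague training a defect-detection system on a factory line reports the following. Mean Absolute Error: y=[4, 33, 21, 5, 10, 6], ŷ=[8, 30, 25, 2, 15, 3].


Absolute errors: |4-8|=4, |33-30|=3, |21-25|=4, |5-2|=3, |10-15|=5, |6-3|=3
Sum = 22
MAE = 22/6 = 11/3

11/3


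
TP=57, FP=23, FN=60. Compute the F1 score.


Precision = 57/80 = 0.7125
Recall = 57/117 = 0.4872
F1 = 2·P·R/(P+R) = 2·TP/(2·TP+FP+FN) = 114/(114+23+60) = 114/197 = 0.5787

0.5787


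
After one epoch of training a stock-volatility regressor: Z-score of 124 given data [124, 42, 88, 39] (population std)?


μ = 73.25, σ = 35.1523
z = (124 - 73.25)/35.1523 = 1.4437

1.4437


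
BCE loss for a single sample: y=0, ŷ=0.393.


BCE = -[y·ln(p) + (1-y)·ln(1-p)]
= -0 - 1·ln(1-0.393)
= -ln(0.607) = 0.4992

0.4992


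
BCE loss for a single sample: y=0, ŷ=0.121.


BCE = -[y·ln(p) + (1-y)·ln(1-p)]
= -0 - 1·ln(1-0.121)
= -ln(0.879) = 0.129

0.129


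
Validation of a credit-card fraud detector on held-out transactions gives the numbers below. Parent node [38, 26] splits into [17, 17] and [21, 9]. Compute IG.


Parent = [38, 26], H_parent = 0.9745
H_left = 1 (n=34), H_right = 0.8813 (n=30)
H_children = (34/64)·1 + (30/64)·0.8813 = 0.9444
IG = 0.9745 - 0.9444 = 0.0301

0.0301


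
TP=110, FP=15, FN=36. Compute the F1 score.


Precision = 110/125 = 0.88
Recall = 110/146 = 0.7534
F1 = 2·P·R/(P+R) = 2·TP/(2·TP+FP+FN) = 220/(220+15+36) = 220/271 = 0.8118

0.8118


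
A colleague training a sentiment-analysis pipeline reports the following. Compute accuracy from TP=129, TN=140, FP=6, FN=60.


Accuracy = (TP+TN)/(TP+TN+FP+FN)
= (129+140)/(335)
= 269/335 = 80.3%

80.3%


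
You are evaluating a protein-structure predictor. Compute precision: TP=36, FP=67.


Precision = TP/(TP+FP)
= 36/(36+67)
= 36/103 = 34.95%

34.95%


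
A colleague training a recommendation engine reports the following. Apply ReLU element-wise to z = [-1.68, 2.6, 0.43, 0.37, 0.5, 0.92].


ReLU(-1.68) = max(0, -1.68) = 0.0
ReLU(2.6) = max(0, 2.6) = 2.6
ReLU(0.43) = max(0, 0.43) = 0.43
ReLU(0.37) = max(0, 0.37) = 0.37
ReLU(0.5) = max(0, 0.5) = 0.5
ReLU(0.92) = max(0, 0.92) = 0.92
result = [0.0, 2.6, 0.43, 0.37, 0.5, 0.92]

[0.0, 2.6, 0.43, 0.37, 0.5, 0.92]


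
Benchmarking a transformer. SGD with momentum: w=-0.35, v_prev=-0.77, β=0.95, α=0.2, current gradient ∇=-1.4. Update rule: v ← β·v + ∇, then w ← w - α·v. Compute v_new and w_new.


v_new = 0.95·-0.77 - 1.4 = -0.7315 - 1.4 = -2.1315
w_new = -0.35 - 0.2·-2.1315 = -0.35 + 0.4263 = 0.0763

v_new=-2.1315, w_new=0.0763


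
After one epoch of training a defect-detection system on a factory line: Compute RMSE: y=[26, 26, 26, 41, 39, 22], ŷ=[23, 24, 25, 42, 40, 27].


MSE = 41/6 = 6.8333
RMSE = √(41/6) = 2.6141

2.6141


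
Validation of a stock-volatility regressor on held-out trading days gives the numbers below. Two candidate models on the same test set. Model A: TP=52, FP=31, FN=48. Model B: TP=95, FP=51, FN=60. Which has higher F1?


Model A: P=52/83=0.6265, R=52/100=0.52, F1=2PR/(P+R)=2TP/(2TP+FP+FN)=104/183=0.5683
Model B: P=95/146=0.6507, R=95/155=0.6129, F1=2PR/(P+R)=2TP/(2TP+FP+FN)=190/301=0.6312
0.5683 < 0.6312 → Model B

Model B


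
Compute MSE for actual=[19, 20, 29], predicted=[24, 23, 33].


Squared errors: (19-24)²=25, (20-23)²=9, (29-33)²=16
Sum = 50
MSE = 50/3 = 50/3

50/3


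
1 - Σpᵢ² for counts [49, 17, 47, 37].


Probabilities: [49/150, 17/150, 47/150, 37/150] ≈ [0.3267, 0.1133, 0.3133, 0.2467]
Σpᵢ² = (2401 + 289 + 2209 + 1369)/150² = 6268/22500
Gini = 1 - Σpᵢ² = 1 - 6268/22500 = 0.7214

0.7214


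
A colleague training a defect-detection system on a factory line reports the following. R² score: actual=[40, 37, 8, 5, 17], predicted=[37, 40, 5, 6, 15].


ȳ = 21.4
SS_res = Σ(y-ŷ)² = 32
SS_tot = Σ(y-ȳ)² = 1057.2
R² = 1 - SS_res/SS_tot = 1 - 0.0303 = 0.9697

0.9697


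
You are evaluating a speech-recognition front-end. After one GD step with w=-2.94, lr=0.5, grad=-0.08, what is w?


w_new = w - α·∇
= -2.94 - 0.5·-0.08
= -2.94 + 0.04
= -2.9

-2.9


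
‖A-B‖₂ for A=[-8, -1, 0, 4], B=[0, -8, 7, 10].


d = √((-8-0)² + (-1+ 8)² + (0-7)² + (4-10)²)
  = √(64 + 49 + 49 + 36)
  = √198 = 14.0712

14.0712


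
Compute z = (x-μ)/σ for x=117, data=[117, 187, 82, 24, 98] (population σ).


μ = 101.6, σ = 52.8189
z = (117 - 101.6)/52.8189 = 0.2916

0.2916


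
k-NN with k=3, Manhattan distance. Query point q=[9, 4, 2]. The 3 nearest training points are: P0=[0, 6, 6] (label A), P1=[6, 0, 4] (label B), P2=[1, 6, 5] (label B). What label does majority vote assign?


d(q,P0) = 15  (label A)
d(q,P1) = 9  (label B)
d(q,P2) = 13  (label B)
Votes: A=1, B=2
Majority → B

B


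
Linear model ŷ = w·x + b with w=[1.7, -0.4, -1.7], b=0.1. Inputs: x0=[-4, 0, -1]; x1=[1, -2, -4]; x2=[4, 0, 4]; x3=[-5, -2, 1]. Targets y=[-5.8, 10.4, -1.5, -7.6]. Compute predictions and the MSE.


ŷ0 = (1.7)·(-4) + (-0.4)·(0) + (-1.7)·(-1) + 0.1 = -5.0
ŷ1 = (1.7)·(1) + (-0.4)·(-2) + (-1.7)·(-4) + 0.1 = 9.4
ŷ2 = (1.7)·(4) + (-0.4)·(0) + (-1.7)·(4) + 0.1 = 0.1
ŷ3 = (1.7)·(-5) + (-0.4)·(-2) + (-1.7)·(1) + 0.1 = -9.3
errors² = [0.64, 1.0, 2.56, 2.89]
MSE = 7.0900/4 = 1.7725

1.7725


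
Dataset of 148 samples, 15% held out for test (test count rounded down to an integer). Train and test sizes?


Test = ⌊148·15/100⌋ = 22
Train = 148 - 22 = 126

Train: 126, Test: 22


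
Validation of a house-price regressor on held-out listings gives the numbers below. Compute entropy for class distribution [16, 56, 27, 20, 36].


Probabilities: [16/155, 56/155, 27/155, 20/155, 36/155] ≈ [0.1032, 0.3613, 0.1742, 0.129, 0.2323]
H = -((16/155)·log₂(16/155) + (56/155)·log₂(56/155) + (27/155)·log₂(27/155) + (20/155)·log₂(20/155) + (36/155)·log₂(36/155))
  = 2.1784 bits

2.1784 bits


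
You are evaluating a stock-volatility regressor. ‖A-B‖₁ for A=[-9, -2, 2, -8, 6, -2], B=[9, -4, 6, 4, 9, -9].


d = |-9-9| + |-2+ 4| + |2-6| + |-8-4| + |6-9| + |-2+ 9|
  = 18 + 2 + 4 + 12 + 3 + 7
  = 46

46


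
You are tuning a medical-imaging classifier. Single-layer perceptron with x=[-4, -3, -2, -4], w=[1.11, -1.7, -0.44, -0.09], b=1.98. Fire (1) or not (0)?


z = (-4)·(1.11) + (-3)·(-1.7) + (-2)·(-0.44) + (-4)·(-0.09) + 1.98
  = 3.88
step(z) = 1 (z≥0)

1


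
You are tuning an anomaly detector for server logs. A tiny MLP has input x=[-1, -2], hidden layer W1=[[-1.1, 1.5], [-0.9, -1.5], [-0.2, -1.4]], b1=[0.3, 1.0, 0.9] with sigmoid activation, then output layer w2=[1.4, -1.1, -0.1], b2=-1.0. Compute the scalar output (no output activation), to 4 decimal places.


z1[0] = (-1.1)·(-1) + (1.5)·(-2) + 0.3 = -1.6
z1[1] = (-0.9)·(-1) + (-1.5)·(-2) + 1.0 = 4.9
z1[2] = (-0.2)·(-1) + (-1.4)·(-2) + 0.9 = 3.9
h = sigmoid(z1) = [0.168, 0.9926, 0.9802]
output = (1.4)·(0.168) + (-1.1)·(0.9926) + (-0.1)·(0.9802) - 1.0 = -1.9547

-1.9547


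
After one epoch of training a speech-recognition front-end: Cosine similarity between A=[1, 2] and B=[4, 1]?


A·B = 1·4 + 2·1 = 6
‖A‖ = √5 = 2.2361, ‖B‖ = √17 = 4.1231
cos = 6/(√5·√17) = 6/√85 = 0.6508

0.6508


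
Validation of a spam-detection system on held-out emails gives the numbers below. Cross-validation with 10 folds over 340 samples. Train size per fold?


Fold size = 340/10 = 34
Training per fold = 340 - 34 = 306

306


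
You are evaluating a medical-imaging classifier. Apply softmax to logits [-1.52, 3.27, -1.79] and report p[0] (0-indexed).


Exponentials: e^-1.52=0.2187, e^3.27=26.3113, e^-1.79=0.167
Sum = 26.697
Softmax = [0.0082, 0.9856, 0.0063]
p[0] = 0.2187/26.697 = 0.0082

0.0082


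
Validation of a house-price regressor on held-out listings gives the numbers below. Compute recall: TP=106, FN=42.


Recall = TP/(TP+FN)
= 106/(106+42)
= 106/148 = 71.62%

71.62%


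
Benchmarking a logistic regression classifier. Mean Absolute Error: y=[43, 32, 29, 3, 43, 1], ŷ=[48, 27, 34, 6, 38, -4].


Absolute errors: |43-48|=5, |32-27|=5, |29-34|=5, |3-6|=3, |43-38|=5, |1+ 4|=5
Sum = 28
MAE = 28/6 = 14/3

14/3


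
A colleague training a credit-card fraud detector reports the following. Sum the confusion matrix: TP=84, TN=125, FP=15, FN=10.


Total = TP + TN + FP + FN
= 84 + 125 + 15 + 10
= 234
(Predicted positive: 99, predicted negative: 135)

234


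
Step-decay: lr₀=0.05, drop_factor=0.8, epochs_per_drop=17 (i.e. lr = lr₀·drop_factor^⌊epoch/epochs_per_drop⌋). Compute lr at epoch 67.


n_drops = ⌊67/17⌋ = 3
lr = 0.05·0.8^3 = 0.05·0.512 = 0.0256

0.0256


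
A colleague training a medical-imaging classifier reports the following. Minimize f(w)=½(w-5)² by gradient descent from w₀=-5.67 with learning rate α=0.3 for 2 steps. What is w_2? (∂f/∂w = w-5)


step 1: grad = -5.67-5 = -10.67; w = -5.67 - 0.3·(-10.67) = -2.469
step 2: grad = -2.469-5 = -7.469; w = -2.469 - 0.3·(-7.469) = -0.2283

-0.2283


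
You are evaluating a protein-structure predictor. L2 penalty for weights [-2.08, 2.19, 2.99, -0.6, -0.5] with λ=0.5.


‖w‖₂² = (-2.08)² + (2.19)² + (2.99)² + (-0.6)² + (-0.5)²
     = 4.3264 + 4.7961 + 8.9401 + 0.36 + 0.25
     = 18.6726
λ·‖w‖₂² = 0.5·18.6726 = 9.3363

9.3363


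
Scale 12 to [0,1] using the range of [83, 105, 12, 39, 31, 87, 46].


min=12, max=105
(12-12)/(105-12) = 0/93 = 0.0

0.0


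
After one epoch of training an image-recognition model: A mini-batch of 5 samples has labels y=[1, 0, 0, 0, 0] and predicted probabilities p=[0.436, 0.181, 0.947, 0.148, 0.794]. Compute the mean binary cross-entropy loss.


L[0] = -ln(0.436) = 0.8301
L[1] = -ln(1-0.181) = -ln(0.819) = 0.1997
L[2] = -ln(1-0.947) = -ln(0.053) = 2.9375
L[3] = -ln(1-0.148) = -ln(0.852) = 0.1602
L[4] = -ln(1-0.794) = -ln(0.206) = 1.5799
mean = (0.8301 + 0.1997 + 2.9375 + 0.1602 + 1.5799)/5 = 1.1415

1.1415


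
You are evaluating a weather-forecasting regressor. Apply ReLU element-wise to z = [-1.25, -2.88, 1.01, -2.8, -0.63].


ReLU(-1.25) = max(0, -1.25) = 0.0
ReLU(-2.88) = max(0, -2.88) = 0.0
ReLU(1.01) = max(0, 1.01) = 1.01
ReLU(-2.8) = max(0, -2.8) = 0.0
ReLU(-0.63) = max(0, -0.63) = 0.0
result = [0.0, 0.0, 1.01, 0.0, 0.0]

[0.0, 0.0, 1.01, 0.0, 0.0]


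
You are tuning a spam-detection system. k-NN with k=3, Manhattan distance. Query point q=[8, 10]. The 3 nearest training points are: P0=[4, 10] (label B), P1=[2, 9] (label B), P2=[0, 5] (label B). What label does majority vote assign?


d(q,P0) = 4  (label B)
d(q,P1) = 7  (label B)
d(q,P2) = 13  (label B)
Votes: A=0, B=3
Majority → B

B


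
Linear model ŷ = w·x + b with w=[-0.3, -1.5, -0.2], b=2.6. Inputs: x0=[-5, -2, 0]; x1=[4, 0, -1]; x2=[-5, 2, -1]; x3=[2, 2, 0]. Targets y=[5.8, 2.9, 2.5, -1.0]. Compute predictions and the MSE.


ŷ0 = (-0.3)·(-5) + (-1.5)·(-2) + (-0.2)·(0) + 2.6 = 7.1
ŷ1 = (-0.3)·(4) + (-1.5)·(0) + (-0.2)·(-1) + 2.6 = 1.6
ŷ2 = (-0.3)·(-5) + (-1.5)·(2) + (-0.2)·(-1) + 2.6 = 1.3
ŷ3 = (-0.3)·(2) + (-1.5)·(2) + (-0.2)·(0) + 2.6 = -1.0
errors² = [1.69, 1.69, 1.44, 0.0]
MSE = 4.8200/4 = 1.205

1.205


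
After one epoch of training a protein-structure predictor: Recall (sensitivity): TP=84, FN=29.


Recall = TP/(TP+FN)
= 84/(84+29)
= 84/113 = 74.34%

74.34%


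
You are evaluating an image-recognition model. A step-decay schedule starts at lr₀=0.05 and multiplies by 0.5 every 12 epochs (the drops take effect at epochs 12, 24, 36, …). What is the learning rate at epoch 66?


n_drops = ⌊66/12⌋ = 5
lr = 0.05·0.5^5 = 0.05·0.03125 = 0.0015625

0.0015625


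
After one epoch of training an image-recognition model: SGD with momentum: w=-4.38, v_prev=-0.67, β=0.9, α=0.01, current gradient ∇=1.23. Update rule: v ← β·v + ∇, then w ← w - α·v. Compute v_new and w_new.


v_new = 0.9·-0.67 + 1.23 = -0.603 + 1.23 = 0.627
w_new = -4.38 - 0.01·0.627 = -4.38 - 0.00627 = -4.38627

v_new=0.627, w_new=-4.38627


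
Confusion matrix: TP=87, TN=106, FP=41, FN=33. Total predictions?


Total = TP + TN + FP + FN
= 87 + 106 + 41 + 33
= 267
(Predicted positive: 128, predicted negative: 139)

267


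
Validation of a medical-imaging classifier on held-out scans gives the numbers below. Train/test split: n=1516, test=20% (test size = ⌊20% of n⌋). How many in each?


Test = ⌊1516·20/100⌋ = 303
Train = 1516 - 303 = 1213

Train: 1213, Test: 303


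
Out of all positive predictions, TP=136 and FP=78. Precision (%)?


Precision = TP/(TP+FP)
= 136/(136+78)
= 136/214 = 63.55%

63.55%


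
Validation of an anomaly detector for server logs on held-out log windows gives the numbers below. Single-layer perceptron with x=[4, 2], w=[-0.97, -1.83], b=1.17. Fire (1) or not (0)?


z = (4)·(-0.97) + (2)·(-1.83) + 1.17
  = -6.37
step(z) = 0 (z<0)

0


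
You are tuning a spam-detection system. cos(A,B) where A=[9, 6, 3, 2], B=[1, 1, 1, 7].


A·B = 9·1 + 6·1 + 3·1 + 2·7 = 32
‖A‖ = √130 = 11.4018, ‖B‖ = √52 = 7.2111
cos = 32/(√130·√52) = 32/√6760 = 0.3892

0.3892


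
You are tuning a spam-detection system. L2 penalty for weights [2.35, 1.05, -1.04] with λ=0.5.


‖w‖₂² = (2.35)² + (1.05)² + (-1.04)²
     = 5.5225 + 1.1025 + 1.0816
     = 7.7066
λ·‖w‖₂² = 0.5·7.7066 = 3.8533

3.8533


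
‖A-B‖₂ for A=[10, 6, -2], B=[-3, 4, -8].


d = √((10+ 3)² + (6-4)² + (-2+ 8)²)
  = √(169 + 4 + 36)
  = √209 = 14.4568

14.4568


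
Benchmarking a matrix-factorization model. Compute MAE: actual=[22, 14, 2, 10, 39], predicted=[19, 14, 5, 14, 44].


Absolute errors: |22-19|=3, |14-14|=0, |2-5|=3, |10-14|=4, |39-44|=5
Sum = 15
MAE = 15/5 = 3

3


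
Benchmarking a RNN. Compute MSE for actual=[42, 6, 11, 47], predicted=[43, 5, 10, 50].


Squared errors: (42-43)²=1, (6-5)²=1, (11-10)²=1, (47-50)²=9
Sum = 12
MSE = 12/4 = 3

3


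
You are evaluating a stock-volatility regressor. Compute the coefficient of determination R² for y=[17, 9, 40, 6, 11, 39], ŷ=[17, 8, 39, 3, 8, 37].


ȳ = 20.3333
SS_res = Σ(y-ŷ)² = 24
SS_tot = Σ(y-ȳ)² = 1167.33
R² = 1 - SS_res/SS_tot = 1 - 0.0206 = 0.9794

0.9794


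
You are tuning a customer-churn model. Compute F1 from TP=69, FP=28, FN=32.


Precision = 69/97 = 0.7113
Recall = 69/101 = 0.6832
F1 = 2·P·R/(P+R) = 2·TP/(2·TP+FP+FN) = 138/(138+28+32) = 138/198 = 0.697

0.697


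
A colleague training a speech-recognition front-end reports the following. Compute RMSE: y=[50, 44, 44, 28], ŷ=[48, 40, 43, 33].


MSE = 46/4 = 11.5
RMSE = √(46/4) = 3.3912

3.3912


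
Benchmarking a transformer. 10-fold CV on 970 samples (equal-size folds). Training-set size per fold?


Fold size = 970/10 = 97
Training per fold = 970 - 97 = 873

873


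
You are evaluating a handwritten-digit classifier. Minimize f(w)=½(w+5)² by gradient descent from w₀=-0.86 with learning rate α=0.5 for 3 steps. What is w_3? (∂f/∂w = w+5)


step 1: grad = -0.86+5 = 4.14; w = -0.86 - 0.5·(4.14) = -2.93
step 2: grad = -2.93+5 = 2.07; w = -2.93 - 0.5·(2.07) = -3.965
step 3: grad = -3.965+5 = 1.035; w = -3.965 - 0.5·(1.035) = -4.4825

-4.4825


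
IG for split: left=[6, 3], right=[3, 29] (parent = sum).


Parent = [9, 32], H_parent = 0.7593
H_left = 0.9183 (n=9), H_right = 0.4489 (n=32)
H_children = (9/41)·0.9183 + (32/41)·0.4489 = 0.5519
IG = 0.7593 - 0.5519 = 0.2074

0.2074


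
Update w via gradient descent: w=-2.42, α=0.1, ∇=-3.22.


w_new = w - α·∇
= -2.42 - 0.1·-3.22
= -2.42 + 0.322
= -2.098

-2.098


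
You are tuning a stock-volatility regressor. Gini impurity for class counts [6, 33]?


Probabilities: [6/39, 33/39] ≈ [0.1538, 0.8462]
Σpᵢ² = (36 + 1089)/39² = 1125/1521
Gini = 1 - Σpᵢ² = 1 - 1125/1521 = 0.2604

0.2604


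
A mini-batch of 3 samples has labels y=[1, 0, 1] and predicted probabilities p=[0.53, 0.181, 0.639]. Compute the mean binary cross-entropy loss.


L[0] = -ln(0.53) = 0.6349
L[1] = -ln(1-0.181) = -ln(0.819) = 0.1997
L[2] = -ln(0.639) = 0.4479
mean = (0.6349 + 0.1997 + 0.4479)/3 = 0.4275

0.4275


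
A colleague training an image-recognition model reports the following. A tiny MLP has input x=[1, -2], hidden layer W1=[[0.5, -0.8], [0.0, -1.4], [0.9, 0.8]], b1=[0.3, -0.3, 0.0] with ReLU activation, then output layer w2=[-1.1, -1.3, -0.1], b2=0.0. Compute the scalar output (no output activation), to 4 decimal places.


z1[0] = (0.5)·(1) + (-0.8)·(-2) + 0.3 = 2.4
z1[1] = (0.0)·(1) + (-1.4)·(-2) - 0.3 = 2.5
z1[2] = (0.9)·(1) + (0.8)·(-2) + 0.0 = -0.7
h = ReLU(z1) = [2.4, 2.5, 0.0]
output = (-1.1)·(2.4) + (-1.3)·(2.5) + (-0.1)·(0.0) + 0.0 = -5.89

-5.89


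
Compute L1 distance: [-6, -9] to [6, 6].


d = |-6-6| + |-9-6|
  = 12 + 15
  = 27

27


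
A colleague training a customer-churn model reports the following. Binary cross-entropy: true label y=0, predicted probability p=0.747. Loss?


BCE = -[y·ln(p) + (1-y)·ln(1-p)]
= -0 - 1·ln(1-0.747)
= -ln(0.253) = 1.3744

1.3744


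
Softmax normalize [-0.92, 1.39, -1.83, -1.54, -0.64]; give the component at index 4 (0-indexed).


Exponentials: e^-0.92=0.3985, e^1.39=4.0149, e^-1.83=0.1604, e^-1.54=0.2144, e^-0.64=0.5273
Sum = 5.3155
Softmax = [0.075, 0.7553, 0.0302, 0.0403, 0.0992]
p[4] = 0.5273/5.3155 = 0.0992

0.0992


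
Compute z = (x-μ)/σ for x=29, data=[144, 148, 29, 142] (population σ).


μ = 115.75, σ = 50.1317
z = (29 - 115.75)/50.1317 = -1.7304

-1.7304


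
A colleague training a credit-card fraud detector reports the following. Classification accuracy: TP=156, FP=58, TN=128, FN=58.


Accuracy = (TP+TN)/(TP+TN+FP+FN)
= (156+128)/(400)
= 284/400 = 71.0%

71.0%


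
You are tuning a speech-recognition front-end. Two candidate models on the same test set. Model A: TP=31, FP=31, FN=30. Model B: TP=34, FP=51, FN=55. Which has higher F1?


Model A: P=31/62=0.5, R=31/61=0.5082, F1=2PR/(P+R)=2TP/(2TP+FP+FN)=62/123=0.5041
Model B: P=34/85=0.4, R=34/89=0.382, F1=2PR/(P+R)=2TP/(2TP+FP+FN)=68/174=0.3908
0.5041 > 0.3908 → Model A

Model A


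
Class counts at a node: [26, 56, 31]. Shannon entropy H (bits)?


Probabilities: [26/113, 56/113, 31/113] ≈ [0.2301, 0.4956, 0.2743]
H = -((26/113)·log₂(26/113) + (56/113)·log₂(56/113) + (31/113)·log₂(31/113))
  = 1.5016 bits

1.5016 bits


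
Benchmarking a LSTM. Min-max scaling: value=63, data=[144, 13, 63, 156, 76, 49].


min=13, max=156
(63-13)/(156-13) = 50/143 = 0.3497

0.3497


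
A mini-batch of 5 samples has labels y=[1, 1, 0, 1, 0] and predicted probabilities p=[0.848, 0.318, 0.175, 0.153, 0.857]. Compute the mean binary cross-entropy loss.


L[0] = -ln(0.848) = 0.1649
L[1] = -ln(0.318) = 1.1457
L[2] = -ln(1-0.175) = -ln(0.825) = 0.1924
L[3] = -ln(0.153) = 1.8773
L[4] = -ln(1-0.857) = -ln(0.143) = 1.9449
mean = (0.1649 + 1.1457 + 0.1924 + 1.8773 + 1.9449)/5 = 1.065

1.065


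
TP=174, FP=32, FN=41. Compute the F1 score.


Precision = 174/206 = 0.8447
Recall = 174/215 = 0.8093
F1 = 2·P·R/(P+R) = 2·TP/(2·TP+FP+FN) = 348/(348+32+41) = 348/421 = 0.8266

0.8266


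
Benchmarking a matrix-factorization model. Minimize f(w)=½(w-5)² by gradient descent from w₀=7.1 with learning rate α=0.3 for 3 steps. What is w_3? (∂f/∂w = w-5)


step 1: grad = 7.1-5 = 2.1; w = 7.1 - 0.3·(2.1) = 6.47
step 2: grad = 6.47-5 = 1.47; w = 6.47 - 0.3·(1.47) = 6.029
step 3: grad = 6.029-5 = 1.029; w = 6.029 - 0.3·(1.029) = 5.7203

5.7203


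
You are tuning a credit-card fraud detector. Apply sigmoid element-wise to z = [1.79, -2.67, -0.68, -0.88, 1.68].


σ(1.79) = 1/(1+e^-1.79) = 0.8569
σ(-2.67) = 1/(1+e^2.67) = 0.0648
σ(-0.68) = 1/(1+e^0.68) = 0.3363
σ(-0.88) = 1/(1+e^0.88) = 0.2932
σ(1.68) = 1/(1+e^-1.68) = 0.8429
result = [0.8569, 0.0648, 0.3363, 0.2932, 0.8429]

[0.8569, 0.0648, 0.3363, 0.2932, 0.8429]


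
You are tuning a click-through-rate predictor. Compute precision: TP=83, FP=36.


Precision = TP/(TP+FP)
= 83/(83+36)
= 83/119 = 69.75%

69.75%


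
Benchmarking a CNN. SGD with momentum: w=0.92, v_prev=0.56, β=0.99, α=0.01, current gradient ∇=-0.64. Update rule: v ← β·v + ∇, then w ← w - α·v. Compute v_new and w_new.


v_new = 0.99·0.56 - 0.64 = 0.5544 - 0.64 = -0.0856
w_new = 0.92 - 0.01·-0.0856 = 0.92 + 0.000856 = 0.920856

v_new=-0.0856, w_new=0.920856


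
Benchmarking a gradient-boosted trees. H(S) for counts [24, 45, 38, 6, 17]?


Probabilities: [24/130, 45/130, 38/130, 6/130, 17/130] ≈ [0.1846, 0.3462, 0.2923, 0.0462, 0.1308]
H = -((24/130)·log₂(24/130) + (45/130)·log₂(45/130) + (38/130)·log₂(38/130) + (6/130)·log₂(6/130) + (17/130)·log₂(17/130))
  = 2.0871 bits

2.0871 bits


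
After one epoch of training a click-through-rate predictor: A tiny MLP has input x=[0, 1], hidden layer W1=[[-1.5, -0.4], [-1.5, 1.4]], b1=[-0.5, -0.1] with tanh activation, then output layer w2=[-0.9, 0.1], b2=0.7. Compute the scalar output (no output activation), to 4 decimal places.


z1[0] = (-1.5)·(0) + (-0.4)·(1) - 0.5 = -0.9
z1[1] = (-1.5)·(0) + (1.4)·(1) - 0.1 = 1.3
h = tanh(z1) = [-0.7163, 0.8617]
output = (-0.9)·(-0.7163) + (0.1)·(0.8617) + 0.7 = 1.4308

1.4308


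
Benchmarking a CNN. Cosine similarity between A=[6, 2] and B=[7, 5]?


A·B = 6·7 + 2·5 = 52
‖A‖ = √40 = 6.3246, ‖B‖ = √74 = 8.6023
cos = 52/(√40·√74) = 52/√2960 = 0.9558

0.9558


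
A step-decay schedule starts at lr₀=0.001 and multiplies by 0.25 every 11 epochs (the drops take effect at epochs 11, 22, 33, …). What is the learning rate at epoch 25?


n_drops = ⌊25/11⌋ = 2
lr = 0.001·0.25^2 = 0.001·0.0625 = 0.0000625

0.0000625


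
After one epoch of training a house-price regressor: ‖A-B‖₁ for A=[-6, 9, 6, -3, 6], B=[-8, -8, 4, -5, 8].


d = |-6+ 8| + |9+ 8| + |6-4| + |-3+ 5| + |6-8|
  = 2 + 17 + 2 + 2 + 2
  = 25

25


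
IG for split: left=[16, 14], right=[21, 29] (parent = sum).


Parent = [37, 43], H_parent = 0.9959
H_left = 0.9968 (n=30), H_right = 0.9815 (n=50)
H_children = (30/80)·0.9968 + (50/80)·0.9815 = 0.9872
IG = 0.9959 - 0.9872 = 0.0087

0.0087


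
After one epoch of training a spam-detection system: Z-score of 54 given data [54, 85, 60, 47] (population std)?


μ = 61.5, σ = 14.3265
z = (54 - 61.5)/14.3265 = -0.5235

-0.5235


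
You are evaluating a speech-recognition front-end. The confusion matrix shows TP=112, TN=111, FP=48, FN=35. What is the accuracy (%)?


Accuracy = (TP+TN)/(TP+TN+FP+FN)
= (112+111)/(306)
= 223/306 = 72.88%

72.88%


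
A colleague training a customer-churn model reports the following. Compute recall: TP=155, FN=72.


Recall = TP/(TP+FN)
= 155/(155+72)
= 155/227 = 68.28%

68.28%


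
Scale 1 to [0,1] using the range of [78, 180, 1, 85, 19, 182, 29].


min=1, max=182
(1-1)/(182-1) = 0/181 = 0.0

0.0


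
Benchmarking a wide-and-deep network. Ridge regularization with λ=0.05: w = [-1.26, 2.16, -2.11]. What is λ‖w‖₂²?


‖w‖₂² = (-1.26)² + (2.16)² + (-2.11)²
     = 1.5876 + 4.6656 + 4.4521
     = 10.7053
λ·‖w‖₂² = 0.05·10.7053 = 0.535265

0.535265


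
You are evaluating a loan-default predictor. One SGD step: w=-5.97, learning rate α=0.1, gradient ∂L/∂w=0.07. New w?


w_new = w - α·∇
= -5.97 - 0.1·0.07
= -5.97 - 0.007
= -5.977

-5.977


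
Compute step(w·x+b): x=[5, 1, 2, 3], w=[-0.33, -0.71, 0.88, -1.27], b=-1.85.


z = (5)·(-0.33) + (1)·(-0.71) + (2)·(0.88) + (3)·(-1.27) - 1.85
  = -6.26
step(z) = 0 (z<0)

0


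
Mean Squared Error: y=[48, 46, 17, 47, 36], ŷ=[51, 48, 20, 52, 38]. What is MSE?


Squared errors: (48-51)²=9, (46-48)²=4, (17-20)²=9, (47-52)²=25, (36-38)²=4
Sum = 51
MSE = 51/5 = 51/5

51/5


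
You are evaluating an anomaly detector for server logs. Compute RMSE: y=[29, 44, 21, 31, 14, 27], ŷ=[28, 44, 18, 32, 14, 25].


MSE = 15/6 = 2.5
RMSE = √(15/6) = 1.5811

1.5811


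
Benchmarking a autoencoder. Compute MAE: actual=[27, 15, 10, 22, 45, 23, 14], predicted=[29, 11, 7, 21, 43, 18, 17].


Absolute errors: |27-29|=2, |15-11|=4, |10-7|=3, |22-21|=1, |45-43|=2, |23-18|=5, |14-17|=3
Sum = 20
MAE = 20/7 = 20/7

20/7


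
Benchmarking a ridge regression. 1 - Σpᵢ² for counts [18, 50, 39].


Probabilities: [18/107, 50/107, 39/107] ≈ [0.1682, 0.4673, 0.3645]
Σpᵢ² = (324 + 2500 + 1521)/107² = 4345/11449
Gini = 1 - Σpᵢ² = 1 - 4345/11449 = 0.6205

0.6205


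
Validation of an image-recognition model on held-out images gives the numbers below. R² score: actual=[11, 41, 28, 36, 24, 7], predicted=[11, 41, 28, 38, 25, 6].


ȳ = 24.5
SS_res = Σ(y-ŷ)² = 6
SS_tot = Σ(y-ȳ)² = 905.5
R² = 1 - SS_res/SS_tot = 1 - 0.0066 = 0.9934

0.9934


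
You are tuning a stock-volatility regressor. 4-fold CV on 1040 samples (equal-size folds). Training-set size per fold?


Fold size = 1040/4 = 260
Training per fold = 1040 - 260 = 780

780


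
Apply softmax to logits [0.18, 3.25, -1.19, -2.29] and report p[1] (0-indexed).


Exponentials: e^0.18=1.1972, e^3.25=25.7903, e^-1.19=0.3042, e^-2.29=0.1013
Sum = 27.393
Softmax = [0.0437, 0.9415, 0.0111, 0.0037]
p[1] = 25.7903/27.393 = 0.9415

0.9415


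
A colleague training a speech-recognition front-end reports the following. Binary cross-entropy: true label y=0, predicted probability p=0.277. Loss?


BCE = -[y·ln(p) + (1-y)·ln(1-p)]
= -0 - 1·ln(1-0.277)
= -ln(0.723) = 0.3243

0.3243


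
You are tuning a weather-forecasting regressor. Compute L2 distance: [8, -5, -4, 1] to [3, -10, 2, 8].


d = √((8-3)² + (-5+ 10)² + (-4-2)² + (1-8)²)
  = √(25 + 25 + 36 + 49)
  = √135 = 11.619

11.619


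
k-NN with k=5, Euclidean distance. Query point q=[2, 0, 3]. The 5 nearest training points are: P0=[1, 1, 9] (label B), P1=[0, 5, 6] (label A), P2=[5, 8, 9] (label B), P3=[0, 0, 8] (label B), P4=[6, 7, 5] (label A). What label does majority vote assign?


d(q,P0) = 6.1644  (label B)
d(q,P1) = 6.1644  (label A)
d(q,P2) = 10.4403  (label B)
d(q,P3) = 5.3852  (label B)
d(q,P4) = 8.3066  (label A)
Votes: A=2, B=3
Majority → B

B


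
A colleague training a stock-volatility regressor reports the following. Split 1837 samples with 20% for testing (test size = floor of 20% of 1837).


Test = ⌊1837·20/100⌋ = 367
Train = 1837 - 367 = 1470

Train: 1470, Test: 367


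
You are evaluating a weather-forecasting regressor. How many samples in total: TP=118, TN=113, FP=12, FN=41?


Total = TP + TN + FP + FN
= 118 + 113 + 12 + 41
= 284
(Predicted positive: 130, predicted negative: 154)

284


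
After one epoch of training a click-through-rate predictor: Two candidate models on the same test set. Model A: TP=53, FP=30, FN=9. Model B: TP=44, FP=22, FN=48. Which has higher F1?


Model A: P=53/83=0.6386, R=53/62=0.8548, F1=2PR/(P+R)=2TP/(2TP+FP+FN)=106/145=0.731
Model B: P=44/66=0.6667, R=44/92=0.4783, F1=2PR/(P+R)=2TP/(2TP+FP+FN)=88/158=0.557
0.731 > 0.557 → Model A

Model A


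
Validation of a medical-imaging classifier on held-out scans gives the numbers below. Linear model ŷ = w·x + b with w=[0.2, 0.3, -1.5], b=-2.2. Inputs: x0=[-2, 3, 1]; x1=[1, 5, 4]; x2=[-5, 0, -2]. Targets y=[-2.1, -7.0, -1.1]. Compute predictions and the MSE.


ŷ0 = (0.2)·(-2) + (0.3)·(3) + (-1.5)·(1) - 2.2 = -3.2
ŷ1 = (0.2)·(1) + (0.3)·(5) + (-1.5)·(4) - 2.2 = -6.5
ŷ2 = (0.2)·(-5) + (0.3)·(0) + (-1.5)·(-2) - 2.2 = -0.2
errors² = [1.21, 0.25, 0.81]
MSE = 2.2700/3 = 0.7567

0.7567


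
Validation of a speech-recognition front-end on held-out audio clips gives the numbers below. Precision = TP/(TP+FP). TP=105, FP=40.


Precision = TP/(TP+FP)
= 105/(105+40)
= 105/145 = 72.41%

72.41%


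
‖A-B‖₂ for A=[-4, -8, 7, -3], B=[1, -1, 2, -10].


d = √((-4-1)² + (-8+ 1)² + (7-2)² + (-3+ 10)²)
  = √(25 + 49 + 25 + 49)
  = √148 = 12.1655

12.1655


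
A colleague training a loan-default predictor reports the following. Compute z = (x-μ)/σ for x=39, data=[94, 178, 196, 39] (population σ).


μ = 126.75, σ = 63.6293
z = (39 - 126.75)/63.6293 = -1.3791

-1.3791


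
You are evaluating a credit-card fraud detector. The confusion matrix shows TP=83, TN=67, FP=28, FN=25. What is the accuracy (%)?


Accuracy = (TP+TN)/(TP+TN+FP+FN)
= (83+67)/(203)
= 150/203 = 73.89%

73.89%
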